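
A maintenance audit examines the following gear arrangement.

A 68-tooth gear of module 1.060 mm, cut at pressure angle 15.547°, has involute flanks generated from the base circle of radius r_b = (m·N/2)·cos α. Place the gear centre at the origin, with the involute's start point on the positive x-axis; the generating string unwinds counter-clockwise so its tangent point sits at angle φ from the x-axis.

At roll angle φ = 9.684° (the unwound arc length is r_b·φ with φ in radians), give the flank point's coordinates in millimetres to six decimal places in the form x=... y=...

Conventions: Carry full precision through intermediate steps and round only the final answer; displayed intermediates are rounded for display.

x=35.213735 y=0.055722

class = single-mesh tooth geometry [base-circle involute, m = 1.060, 68T]
pitch radius r_p = m·N/2 = 1.060·68/2 = 36.040000
base radius r_b = r_p·cos α = 36.040000·cos 15.547° = 34.721329
roll angle φ = 9.684° = 0.16901768 rad
x = r_b·(cos φ + φ·sin φ) = 35.213735
y = r_b·(sin φ − φ·cos φ) = 0.055722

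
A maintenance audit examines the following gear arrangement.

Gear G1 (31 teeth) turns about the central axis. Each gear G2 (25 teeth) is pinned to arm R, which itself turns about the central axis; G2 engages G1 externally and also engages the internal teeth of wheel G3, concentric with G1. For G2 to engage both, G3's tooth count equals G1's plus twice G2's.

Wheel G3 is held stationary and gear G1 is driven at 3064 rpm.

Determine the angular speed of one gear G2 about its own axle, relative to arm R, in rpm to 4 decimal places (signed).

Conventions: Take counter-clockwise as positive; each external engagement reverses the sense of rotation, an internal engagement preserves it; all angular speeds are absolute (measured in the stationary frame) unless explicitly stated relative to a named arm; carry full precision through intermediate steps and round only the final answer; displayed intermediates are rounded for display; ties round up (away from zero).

planetary set (31T centre, 25T on arm, 81T internal) — Willis relation
normalise by the input: solve with ω_sun = 1, then scale by 3064 rpm
ring teeth: 31 + 2·25 = 81
31(ω_sun−ω_arm) = −81(ω_ring−ω_arm),  ω_ring = 0, ω_sun = 1
31(1−ω_arm) = −81(0−ω_arm)  ⇒  112·ω_arm = 31  ⇒  ω_arm = 31/112
sun–planet mesh: 31·(1−31/112) = −25·(ω_p−ω_arm)  ⇒  ω_p−ω_arm = -2511/2800
scale: ω_p−ω_arm = -2511/2800 × 3064 rpm = -2747.7514 rpm

-2747.7514 rpm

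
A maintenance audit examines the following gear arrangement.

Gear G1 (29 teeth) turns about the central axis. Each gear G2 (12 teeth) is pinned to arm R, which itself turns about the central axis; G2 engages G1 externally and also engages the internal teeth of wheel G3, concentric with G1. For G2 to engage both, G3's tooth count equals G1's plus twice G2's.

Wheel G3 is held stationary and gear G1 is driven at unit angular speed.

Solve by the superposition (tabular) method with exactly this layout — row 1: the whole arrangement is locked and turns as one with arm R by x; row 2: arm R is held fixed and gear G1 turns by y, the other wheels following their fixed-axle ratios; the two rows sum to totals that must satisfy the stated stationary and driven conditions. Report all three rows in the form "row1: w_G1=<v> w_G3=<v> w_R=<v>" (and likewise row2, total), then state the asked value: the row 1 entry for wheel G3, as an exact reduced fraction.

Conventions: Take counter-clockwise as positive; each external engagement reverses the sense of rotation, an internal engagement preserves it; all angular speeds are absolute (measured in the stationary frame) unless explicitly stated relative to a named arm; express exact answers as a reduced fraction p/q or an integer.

row1: w_G1=29/82 w_G3=29/82 w_R=29/82
row2: w_G1=53/82 w_G3=-29/82 w_R=0
total: w_G1=1 w_G3=0 w_R=29/82
asked value: 29/82

class = planetary set [G3 = 29+2·12 = 53; Willis about the carrier]
row 1: whole set turns with the arm by x
row 2: sun turns y, ring = −(29/53)·y, arm 0
boundary: total ω_ring = x − (29/53)·y = 0 and total ω_sun = x + y = 1  ⇒  y = 53/82, x = 29/82
row 2 ring = −(29/53)·53/82 = -29/82
totals (row 1 + row 2): sun 29/82 + 53/82 = 1, ring 29/82 + (-29/82) = 0, arm 29/82 + 0 = 29/82
asked cell (row1, ring) = 29/82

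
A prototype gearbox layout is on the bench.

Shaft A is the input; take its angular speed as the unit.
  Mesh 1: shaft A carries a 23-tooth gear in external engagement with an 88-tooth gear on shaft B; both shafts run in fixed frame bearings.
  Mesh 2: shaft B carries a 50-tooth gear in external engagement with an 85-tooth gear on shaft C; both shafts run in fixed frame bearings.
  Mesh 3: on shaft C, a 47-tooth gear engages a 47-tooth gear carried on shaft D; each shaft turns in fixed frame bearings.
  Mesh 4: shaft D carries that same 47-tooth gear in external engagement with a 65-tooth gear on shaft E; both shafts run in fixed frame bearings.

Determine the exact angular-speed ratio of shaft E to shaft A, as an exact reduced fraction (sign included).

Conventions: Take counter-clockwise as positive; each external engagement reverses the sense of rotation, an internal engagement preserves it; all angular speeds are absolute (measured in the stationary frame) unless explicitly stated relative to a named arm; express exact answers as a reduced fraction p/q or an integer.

class = fixed-axis compound train [4 meshes; 4 ratios multiply, 4 sense flips]
mesh 1 [23T→88T]: running ratio 23/88, sense −
mesh 2 [50T→85T]: running ratio 115/748, sense +
mesh 3 [47T→47T]: running ratio 115/748, sense −
mesh 4 [47T→65T]: running ratio 1081/9724, sense +
ω_out/ω_in = 1081/9724

1081/9724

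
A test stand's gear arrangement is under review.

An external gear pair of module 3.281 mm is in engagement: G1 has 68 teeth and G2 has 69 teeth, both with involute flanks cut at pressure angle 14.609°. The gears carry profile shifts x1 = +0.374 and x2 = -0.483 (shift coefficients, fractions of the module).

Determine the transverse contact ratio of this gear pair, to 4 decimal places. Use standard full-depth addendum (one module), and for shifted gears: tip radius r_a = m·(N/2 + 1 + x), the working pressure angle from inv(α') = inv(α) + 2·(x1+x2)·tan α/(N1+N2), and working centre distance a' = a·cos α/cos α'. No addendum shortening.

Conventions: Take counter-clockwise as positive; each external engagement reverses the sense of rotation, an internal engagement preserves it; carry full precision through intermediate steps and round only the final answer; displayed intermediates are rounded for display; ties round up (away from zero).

single-mesh involute tooth geometry (68T engaging 69T at module 3.281)
base radii: r_b1 = 107.947410, r_b2 = 109.534872
tip radii: r_a1 = 116.062094, r_a2 = 114.890777
inv(α') = inv(14.609°) + 2·(+0.374-0.483)·tan α/(68+69) = 0.00525833  ⇒  α' = 14.25009°
a' = a·cos α / cos α' = 224.7485·cos 14.609°/cos 14.25009° = 224.386539
action lengths: √(r_a1²−r_b1²) = 42.635270, √(r_a2²−r_b2²) = 34.669906
base pitch p_b = π·m·cos α = 9.974317
CR = (42.635270 + 34.669906 − 224.386539·sin 14.25009°)/9.974317 = 2.212818
contact ratio ≈ 2.2128

2.2128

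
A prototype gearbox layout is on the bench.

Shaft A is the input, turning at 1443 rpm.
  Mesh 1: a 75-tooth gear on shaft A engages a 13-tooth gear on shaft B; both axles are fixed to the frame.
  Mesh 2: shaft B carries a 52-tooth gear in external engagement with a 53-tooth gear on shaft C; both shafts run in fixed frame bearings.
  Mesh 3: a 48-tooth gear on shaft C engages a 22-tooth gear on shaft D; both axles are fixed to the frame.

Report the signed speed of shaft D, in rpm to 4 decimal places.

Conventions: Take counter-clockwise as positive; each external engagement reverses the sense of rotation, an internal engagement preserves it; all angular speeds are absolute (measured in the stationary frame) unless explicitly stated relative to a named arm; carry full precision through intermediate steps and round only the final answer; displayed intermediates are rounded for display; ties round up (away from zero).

-17820.9262 rpm

topology: fixed-axis compound train — 3 meshes, A→D
mesh 1 [75T→13T]: ω = 1443.0000×75/13 = 8325.0000 rpm, sense flips to −
mesh 2 [52T→53T]: ω = 8325.0000×52/53 = 8167.9245 rpm, sense flips to +
mesh 3 [48T→22T]: ω = 8167.9245×48/22 = 17820.9262 rpm, sense flips to −
signed output speed = -17820.9262 rpm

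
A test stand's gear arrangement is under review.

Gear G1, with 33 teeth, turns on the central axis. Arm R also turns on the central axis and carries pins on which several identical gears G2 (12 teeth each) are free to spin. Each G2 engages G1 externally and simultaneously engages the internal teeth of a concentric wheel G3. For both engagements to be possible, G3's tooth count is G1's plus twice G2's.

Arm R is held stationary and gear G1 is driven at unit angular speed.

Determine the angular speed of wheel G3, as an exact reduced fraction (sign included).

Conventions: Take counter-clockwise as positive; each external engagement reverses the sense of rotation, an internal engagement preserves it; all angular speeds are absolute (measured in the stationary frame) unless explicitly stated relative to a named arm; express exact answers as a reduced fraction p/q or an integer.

-11/19

class = planetary set [G3 = 33+2·12 = 57; Willis about the carrier]
ring teeth: 33 + 2·12 = 57
33(ω_sun−ω_arm) = −57(ω_ring−ω_arm),  ω_arm = 0, ω_sun = 1
ω_ring = 0 − (33/57)(1−0) = -11/19
exact speed ratio = -11/19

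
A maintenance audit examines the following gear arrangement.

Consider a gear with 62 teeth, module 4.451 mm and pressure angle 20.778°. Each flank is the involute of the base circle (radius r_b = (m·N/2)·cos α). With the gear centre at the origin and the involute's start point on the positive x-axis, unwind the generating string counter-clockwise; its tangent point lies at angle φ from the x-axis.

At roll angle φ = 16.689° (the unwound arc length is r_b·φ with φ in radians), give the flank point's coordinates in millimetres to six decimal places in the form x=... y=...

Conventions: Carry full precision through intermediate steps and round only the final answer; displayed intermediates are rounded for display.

class = single-mesh tooth geometry [base-circle involute, m = 4.451, 62T]
pitch radius r_p = m·N/2 = 4.451·62/2 = 137.981000
base radius r_b = r_p·cos α = 137.981000·cos 20.778° = 129.006986
roll angle φ = 16.689° = 0.29127800 rad
x = r_b·(cos φ + φ·sin φ) = 134.364115
y = r_b·(sin φ − φ·cos φ) = 1.053722

x=134.364115 y=1.053722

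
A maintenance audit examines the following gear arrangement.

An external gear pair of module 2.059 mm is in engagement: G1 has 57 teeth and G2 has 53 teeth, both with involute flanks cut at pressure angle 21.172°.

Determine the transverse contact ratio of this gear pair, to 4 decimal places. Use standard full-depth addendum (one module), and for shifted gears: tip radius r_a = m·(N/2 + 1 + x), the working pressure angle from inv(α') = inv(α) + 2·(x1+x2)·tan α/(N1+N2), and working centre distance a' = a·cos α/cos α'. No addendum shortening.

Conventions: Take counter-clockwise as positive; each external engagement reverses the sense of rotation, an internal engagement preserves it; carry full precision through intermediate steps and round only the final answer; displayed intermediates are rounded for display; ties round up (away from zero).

topology: single-mesh involute geometry — m = 2.059, 57T/53T pair
base radii: r_b1 = 54.720523, r_b2 = 50.880486
tip radii: r_a1 = 60.740500, r_a2 = 56.622500
no profile shift: α' = α, a' = a
action lengths: √(r_a1²−r_b1²) = 26.364232, √(r_a2²−r_b2²) = 24.845193
base pitch p_b = π·m·cos α = 6.031916
CR = (26.364232 + 24.845193 − 113.245000·sin 21.17200°)/6.031916 = 1.709051
contact ratio ≈ 1.7091

1.7091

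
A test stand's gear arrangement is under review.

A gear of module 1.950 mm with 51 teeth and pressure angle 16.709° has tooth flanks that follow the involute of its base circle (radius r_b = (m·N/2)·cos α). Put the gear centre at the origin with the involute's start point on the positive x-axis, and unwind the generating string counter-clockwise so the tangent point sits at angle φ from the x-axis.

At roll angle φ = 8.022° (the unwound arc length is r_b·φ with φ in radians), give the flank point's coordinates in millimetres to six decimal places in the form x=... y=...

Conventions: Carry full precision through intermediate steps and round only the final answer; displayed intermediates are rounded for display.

class = single-mesh tooth geometry [base-circle involute, m = 1.950, 51T]
pitch radius r_p = m·N/2 = 1.950·51/2 = 49.725000
base radius r_b = r_p·cos α = 49.725000·cos 16.709° = 47.625478
roll angle φ = 8.022° = 0.14001031 rad
x = r_b·(cos φ + φ·sin φ) = 48.089992
y = r_b·(sin φ − φ·cos φ) = 0.043486

x=48.089992 y=0.043486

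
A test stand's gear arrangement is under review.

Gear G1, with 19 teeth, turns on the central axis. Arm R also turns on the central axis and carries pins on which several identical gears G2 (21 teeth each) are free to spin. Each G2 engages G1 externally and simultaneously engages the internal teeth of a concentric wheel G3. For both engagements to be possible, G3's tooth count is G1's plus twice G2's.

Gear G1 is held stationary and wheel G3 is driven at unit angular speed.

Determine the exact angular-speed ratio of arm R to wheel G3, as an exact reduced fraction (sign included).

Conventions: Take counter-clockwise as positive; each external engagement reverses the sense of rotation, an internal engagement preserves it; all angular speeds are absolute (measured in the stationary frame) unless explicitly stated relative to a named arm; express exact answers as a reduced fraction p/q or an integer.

61/80

class = planetary set [G3 = 19+2·21 = 61; Willis about the carrier]
ring teeth: 19 + 2·21 = 61
19(ω_sun−ω_arm) = −61(ω_ring−ω_arm),  ω_sun = 0, ω_ring = 1
19(0−ω_arm) = −61(1−ω_arm)  ⇒  80·ω_arm = 61  ⇒  ω_arm = 61/80
ω_out/ω_in = 61/80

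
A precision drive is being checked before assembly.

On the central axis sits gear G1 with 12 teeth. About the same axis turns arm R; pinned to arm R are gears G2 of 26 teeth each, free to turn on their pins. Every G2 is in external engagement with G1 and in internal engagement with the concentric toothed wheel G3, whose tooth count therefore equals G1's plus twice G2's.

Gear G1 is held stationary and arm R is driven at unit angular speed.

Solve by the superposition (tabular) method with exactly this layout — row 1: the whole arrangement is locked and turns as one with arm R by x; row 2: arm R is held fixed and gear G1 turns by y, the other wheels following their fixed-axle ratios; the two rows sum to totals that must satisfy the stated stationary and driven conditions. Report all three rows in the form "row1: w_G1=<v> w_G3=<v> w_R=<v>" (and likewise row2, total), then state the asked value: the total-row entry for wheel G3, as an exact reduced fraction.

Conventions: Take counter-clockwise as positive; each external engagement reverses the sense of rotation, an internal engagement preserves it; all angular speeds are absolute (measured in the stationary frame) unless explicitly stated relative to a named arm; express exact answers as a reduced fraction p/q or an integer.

row1: w_G1=1 w_G3=1 w_R=1
row2: w_G1=-1 w_G3=3/16 w_R=0
total: w_G1=0 w_G3=19/16 w_R=1
asked value: 19/16

topology: planetary set — G1 12T / G2 26T / G3 64T, arm = carrier (Willis)
row 1 (train locked, turned with arm): all members turn x
superposition row 2 [arm held]: sun y, ring −(12/64)·y, arm 0
boundary: total ω_sun = x + y = 0 and total ω_arm = x = 1  ⇒  y = -1, x = 1
row 2 ring = −(12/64)·(-1) = 3/16
totals (row 1 + row 2): sun 1 + (-1) = 0, ring 1 + 3/16 = 19/16, arm 1 + 0 = 1
asked cell (total, ring) = 19/16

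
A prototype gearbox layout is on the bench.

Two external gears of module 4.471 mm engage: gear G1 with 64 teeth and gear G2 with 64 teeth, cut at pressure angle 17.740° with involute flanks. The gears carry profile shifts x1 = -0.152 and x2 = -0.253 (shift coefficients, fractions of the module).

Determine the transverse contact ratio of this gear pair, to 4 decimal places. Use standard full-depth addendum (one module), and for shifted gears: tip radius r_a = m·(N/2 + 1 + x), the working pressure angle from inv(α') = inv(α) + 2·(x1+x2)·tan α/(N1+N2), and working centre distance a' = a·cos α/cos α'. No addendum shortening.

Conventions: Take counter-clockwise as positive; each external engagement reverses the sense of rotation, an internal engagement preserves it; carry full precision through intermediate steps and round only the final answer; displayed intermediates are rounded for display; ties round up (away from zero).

2.0545

recognized (one external pair, fixed centres): single-mesh tooth geometry, m = 4.471, N1 = 64, N2 = 64
base radii: r_b1 = 136.268782, r_b2 = 136.268782
tip radii: r_a1 = 146.863408, r_a2 = 146.411837
inv(α') = inv(17.740°) + 2·(-0.152-0.253)·tan α/(64+64) = 0.00826428  ⇒  α' = 16.51964°
a' = a·cos α / cos α' = 286.1440·cos 17.740°/cos 16.51964° = 284.271633
action lengths: √(r_a1²−r_b1²) = 54.769330, √(r_a2²−r_b2²) = 53.546661
base pitch p_b = π·m·cos α = 13.378156
CR = (54.769330 + 53.546661 − 284.271633·sin 16.51964°)/13.378156 = 2.054474
contact ratio ≈ 2.0545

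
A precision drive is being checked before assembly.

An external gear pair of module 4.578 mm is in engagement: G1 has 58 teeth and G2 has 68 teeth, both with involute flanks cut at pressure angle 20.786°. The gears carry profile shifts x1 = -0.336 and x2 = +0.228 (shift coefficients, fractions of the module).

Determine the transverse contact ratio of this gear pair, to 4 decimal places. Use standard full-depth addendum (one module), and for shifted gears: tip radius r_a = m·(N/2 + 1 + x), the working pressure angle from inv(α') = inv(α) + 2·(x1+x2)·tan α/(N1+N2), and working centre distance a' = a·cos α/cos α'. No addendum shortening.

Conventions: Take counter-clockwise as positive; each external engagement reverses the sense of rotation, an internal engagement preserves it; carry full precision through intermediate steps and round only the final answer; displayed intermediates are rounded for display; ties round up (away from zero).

class = single-mesh tooth geometry [involute pair 58T × 68T, m = 4.578]
base radii: r_b1 = 124.120842, r_b2 = 145.520988
tip radii: r_a1 = 135.801792, r_a2 = 161.273784
inv(α') = inv(20.786°) + 2·(-0.336+0.228)·tan α/(58+68) = 0.01614993  ⇒  α' = 20.52364°
a' = a·cos α / cos α' = 288.4140·cos 20.786°/cos 20.52364° = 287.916582
action lengths: √(r_a1²−r_b1²) = 55.101209, √(r_a2²−r_b2²) = 69.518886
base pitch p_b = π·m·cos α = 13.446108
CR = (55.101209 + 69.518886 − 287.916582·sin 20.52364°)/13.446108 = 1.760980
contact ratio ≈ 1.7610

1.7610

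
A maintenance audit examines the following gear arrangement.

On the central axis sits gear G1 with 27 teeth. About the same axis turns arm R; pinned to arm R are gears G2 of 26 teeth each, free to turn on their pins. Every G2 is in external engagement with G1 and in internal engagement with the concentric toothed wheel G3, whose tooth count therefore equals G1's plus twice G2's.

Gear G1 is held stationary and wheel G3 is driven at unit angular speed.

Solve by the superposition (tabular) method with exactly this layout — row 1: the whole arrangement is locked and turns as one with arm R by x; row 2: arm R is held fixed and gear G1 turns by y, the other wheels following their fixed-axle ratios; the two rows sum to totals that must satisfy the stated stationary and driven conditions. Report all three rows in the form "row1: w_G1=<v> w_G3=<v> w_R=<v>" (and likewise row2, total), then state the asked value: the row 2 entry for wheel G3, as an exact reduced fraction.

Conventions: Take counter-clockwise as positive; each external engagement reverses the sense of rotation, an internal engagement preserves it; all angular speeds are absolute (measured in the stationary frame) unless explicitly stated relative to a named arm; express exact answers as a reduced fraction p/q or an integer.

class = planetary set [G3 = 27+2·26 = 79; Willis about the carrier]
superposition row 1 [locked train]: every member turns x
row 2 (arm held, sun turns y): ω_ring = −(27/79)·y, ω_arm = 0
boundary: total ω_sun = x + y = 0 and total ω_ring = x − (27/79)·y = 1  ⇒  y = -79/106, x = 79/106
row 2 ring = −(27/79)·(-79/106) = 27/106
totals (row 1 + row 2): sun 79/106 + (-79/106) = 0, ring 79/106 + 27/106 = 1, arm 79/106 + 0 = 79/106
asked cell (row2, ring) = 27/106

row1: w_G1=79/106 w_G3=79/106 w_R=79/106
row2: w_G1=-79/106 w_G3=27/106 w_R=0
total: w_G1=0 w_G3=1 w_R=79/106
asked value: 27/106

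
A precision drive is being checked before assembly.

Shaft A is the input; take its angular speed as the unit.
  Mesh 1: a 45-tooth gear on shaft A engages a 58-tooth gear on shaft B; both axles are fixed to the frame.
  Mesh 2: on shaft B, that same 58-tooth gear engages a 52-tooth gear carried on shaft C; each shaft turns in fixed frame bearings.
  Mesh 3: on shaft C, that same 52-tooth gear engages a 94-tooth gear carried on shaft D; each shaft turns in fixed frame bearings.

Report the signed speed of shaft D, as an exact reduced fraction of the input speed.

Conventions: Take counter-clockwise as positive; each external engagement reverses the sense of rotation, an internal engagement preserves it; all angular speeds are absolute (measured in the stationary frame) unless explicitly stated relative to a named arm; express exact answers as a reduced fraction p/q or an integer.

3-mesh fixed-axis compound train (all bearings frame-fixed)
mesh 1 [45T→58T]: |ω|/ω_in = 1×45/58 = 45/58, sense flips to −
mesh 2 [58T→52T]: |ω|/ω_in = (45/58)×58/52 = 45/52, sense flips to +
mesh 3 [52T→94T]: |ω|/ω_in = (45/52)×52/94 = 45/94, sense flips to −
signed output speed (× input speed) = -45/94

-45/94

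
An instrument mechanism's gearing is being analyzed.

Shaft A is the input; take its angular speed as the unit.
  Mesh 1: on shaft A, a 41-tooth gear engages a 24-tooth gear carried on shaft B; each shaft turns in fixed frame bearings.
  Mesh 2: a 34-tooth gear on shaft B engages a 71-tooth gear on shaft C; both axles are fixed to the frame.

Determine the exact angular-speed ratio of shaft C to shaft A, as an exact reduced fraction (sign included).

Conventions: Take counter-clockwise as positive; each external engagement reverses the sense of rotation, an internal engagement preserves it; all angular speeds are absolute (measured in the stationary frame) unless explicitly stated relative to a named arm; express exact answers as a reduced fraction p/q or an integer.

697/852

class = fixed-axis compound train [2 meshes; 2 ratios multiply, 2 sense flips]
mesh 1 [41T→24T]: running ratio 41/24, sense −
mesh 2 [34T→71T]: running ratio 697/852, sense +
ω_out/ω_in = 697/852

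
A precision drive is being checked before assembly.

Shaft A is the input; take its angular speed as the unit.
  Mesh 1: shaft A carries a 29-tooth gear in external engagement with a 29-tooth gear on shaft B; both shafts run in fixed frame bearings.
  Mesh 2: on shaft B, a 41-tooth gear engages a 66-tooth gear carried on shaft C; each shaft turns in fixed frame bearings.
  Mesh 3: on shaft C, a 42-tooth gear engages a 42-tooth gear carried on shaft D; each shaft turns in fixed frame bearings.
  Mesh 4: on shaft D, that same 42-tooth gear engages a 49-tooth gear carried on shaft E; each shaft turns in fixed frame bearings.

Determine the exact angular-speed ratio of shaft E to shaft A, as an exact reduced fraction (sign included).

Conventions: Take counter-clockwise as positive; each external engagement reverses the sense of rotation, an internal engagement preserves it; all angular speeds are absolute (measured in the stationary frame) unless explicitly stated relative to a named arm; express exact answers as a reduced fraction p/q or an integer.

class = fixed-axis compound train [4 meshes; 4 ratios multiply, 4 sense flips]
mesh 1 [29T→29T]: running ratio 1, sense −
mesh 2 [41T→66T]: running ratio 41/66, sense +
mesh 3 [42T→42T]: running ratio 41/66, sense −
mesh 4 [42T→49T]: running ratio 41/77, sense +
ω_out/ω_in = 41/77

41/77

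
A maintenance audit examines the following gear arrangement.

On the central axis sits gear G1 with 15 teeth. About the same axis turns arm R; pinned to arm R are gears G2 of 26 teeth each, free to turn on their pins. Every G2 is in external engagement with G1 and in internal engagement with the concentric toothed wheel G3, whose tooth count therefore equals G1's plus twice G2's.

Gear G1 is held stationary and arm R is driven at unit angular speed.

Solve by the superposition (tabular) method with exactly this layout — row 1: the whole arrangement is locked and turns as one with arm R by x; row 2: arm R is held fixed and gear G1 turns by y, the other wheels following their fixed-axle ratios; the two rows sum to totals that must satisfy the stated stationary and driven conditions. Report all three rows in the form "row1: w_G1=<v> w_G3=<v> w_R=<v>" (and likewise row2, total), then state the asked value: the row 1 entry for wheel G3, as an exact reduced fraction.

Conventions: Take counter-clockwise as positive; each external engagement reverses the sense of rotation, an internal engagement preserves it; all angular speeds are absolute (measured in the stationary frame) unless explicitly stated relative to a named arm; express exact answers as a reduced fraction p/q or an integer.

recognized (axles ride arm R): planetary set, 15/26/67 teeth
row 1: whole set turns with the arm by x
superposition row 2 [arm held]: sun y, ring −(15/67)·y, arm 0
boundary: total ω_sun = x + y = 0 and total ω_arm = x = 1  ⇒  y = -1, x = 1
row 2 ring = −(15/67)·(-1) = 15/67
totals (row 1 + row 2): sun 1 + (-1) = 0, ring 1 + 15/67 = 82/67, arm 1 + 0 = 1
asked cell (row1, ring) = 1

row1: w_G1=1 w_G3=1 w_R=1
row2: w_G1=-1 w_G3=15/67 w_R=0
total: w_G1=0 w_G3=82/67 w_R=1
asked value: 1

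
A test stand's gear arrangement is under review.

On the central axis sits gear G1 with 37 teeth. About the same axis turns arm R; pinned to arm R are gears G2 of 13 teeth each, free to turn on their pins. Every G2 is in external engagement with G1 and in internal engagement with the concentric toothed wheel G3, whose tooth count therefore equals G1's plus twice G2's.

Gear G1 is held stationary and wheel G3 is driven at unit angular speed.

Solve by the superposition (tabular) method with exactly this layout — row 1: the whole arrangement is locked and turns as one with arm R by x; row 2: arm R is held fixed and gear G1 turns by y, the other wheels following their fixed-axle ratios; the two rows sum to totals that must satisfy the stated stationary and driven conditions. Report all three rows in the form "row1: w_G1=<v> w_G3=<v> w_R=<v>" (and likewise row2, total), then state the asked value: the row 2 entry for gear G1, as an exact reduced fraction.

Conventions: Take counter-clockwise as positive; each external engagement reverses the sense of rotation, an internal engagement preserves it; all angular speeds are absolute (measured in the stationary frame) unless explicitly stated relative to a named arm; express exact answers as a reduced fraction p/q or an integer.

row1: w_G1=63/100 w_G3=63/100 w_R=63/100
row2: w_G1=-63/100 w_G3=37/100 w_R=0
total: w_G1=0 w_G3=1 w_R=63/100
asked value: -63/100

recognized (axles ride arm R): planetary set, 37/13/63 teeth
row 1 — lock + rotate with arm: ω_sun = ω_ring = ω_arm = x
superposition row 2 [arm held]: sun y, ring −(37/63)·y, arm 0
boundary: total ω_sun = x + y = 0 and total ω_ring = x − (37/63)·y = 1  ⇒  y = -63/100, x = 63/100
row 2 ring = −(37/63)·(-63/100) = 37/100
totals (row 1 + row 2): sun 63/100 + (-63/100) = 0, ring 63/100 + 37/100 = 1, arm 63/100 + 0 = 63/100
asked cell (row2, sun) = -63/100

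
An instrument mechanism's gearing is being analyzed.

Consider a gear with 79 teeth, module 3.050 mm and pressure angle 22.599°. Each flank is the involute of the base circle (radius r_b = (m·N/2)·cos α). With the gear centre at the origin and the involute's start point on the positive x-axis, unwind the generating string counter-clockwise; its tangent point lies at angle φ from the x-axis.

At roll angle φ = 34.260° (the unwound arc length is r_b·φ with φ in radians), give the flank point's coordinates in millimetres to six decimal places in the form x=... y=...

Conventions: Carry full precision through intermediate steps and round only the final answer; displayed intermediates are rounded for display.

x=129.366048 y=7.646550

recognized (one wheel, involute flank): single-mesh tooth geometry, m = 3.050, N = 79
pitch radius r_p = m·N/2 = 3.050·79/2 = 120.475000
base radius r_b = r_p·cos α = 120.475000·cos 22.599° = 111.224559
roll angle φ = 34.260° = 0.59794980 rad
x = r_b·(cos φ + φ·sin φ) = 129.366048
y = r_b·(sin φ − φ·cos φ) = 7.646550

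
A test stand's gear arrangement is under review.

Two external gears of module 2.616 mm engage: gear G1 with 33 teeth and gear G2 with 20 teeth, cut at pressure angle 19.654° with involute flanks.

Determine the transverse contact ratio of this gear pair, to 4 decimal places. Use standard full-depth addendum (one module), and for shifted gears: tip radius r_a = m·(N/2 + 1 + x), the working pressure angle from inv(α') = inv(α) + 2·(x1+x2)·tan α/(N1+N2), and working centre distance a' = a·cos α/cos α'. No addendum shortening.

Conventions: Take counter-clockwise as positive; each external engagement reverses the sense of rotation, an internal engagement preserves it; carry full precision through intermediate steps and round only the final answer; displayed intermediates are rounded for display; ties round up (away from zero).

class = single-mesh tooth geometry [involute pair 33T × 20T, m = 2.616]
base radii: r_b1 = 40.649303, r_b2 = 24.635941
tip radii: r_a1 = 45.780000, r_a2 = 28.776000
no profile shift: α' = α, a' = a
action lengths: √(r_a1²−r_b1²) = 21.058075, √(r_a2²−r_b2²) = 14.870392
base pitch p_b = π·m·cos α = 7.739609
CR = (21.058075 + 14.870392 − 69.324000·sin 19.65400°)/7.739609 = 1.629550
contact ratio ≈ 1.6296

1.6296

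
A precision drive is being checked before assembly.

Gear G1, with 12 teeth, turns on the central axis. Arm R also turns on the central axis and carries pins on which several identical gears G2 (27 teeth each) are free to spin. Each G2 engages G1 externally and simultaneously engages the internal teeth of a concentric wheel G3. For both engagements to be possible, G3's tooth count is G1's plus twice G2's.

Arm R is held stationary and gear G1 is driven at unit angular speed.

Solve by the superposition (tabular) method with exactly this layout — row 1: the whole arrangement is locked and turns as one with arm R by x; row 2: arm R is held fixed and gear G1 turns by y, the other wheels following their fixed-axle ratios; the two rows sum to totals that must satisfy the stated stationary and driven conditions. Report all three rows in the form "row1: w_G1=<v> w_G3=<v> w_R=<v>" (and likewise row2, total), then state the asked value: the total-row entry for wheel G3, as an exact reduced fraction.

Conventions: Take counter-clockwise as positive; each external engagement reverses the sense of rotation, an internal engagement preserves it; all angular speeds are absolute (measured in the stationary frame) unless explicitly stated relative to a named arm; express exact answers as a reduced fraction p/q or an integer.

row1: w_G1=0 w_G3=0 w_R=0
row2: w_G1=1 w_G3=-2/11 w_R=0
total: w_G1=1 w_G3=-2/11 w_R=0
asked value: -2/11

class = planetary set [G3 = 12+2·27 = 66; Willis about the carrier]
superposition row 1 [locked train]: every member turns x
row 2: sun turns y, ring = −(12/66)·y, arm 0
boundary: total ω_arm = x = 0 and total ω_sun = x + y = 1  ⇒  y = 1, x = 0
row 2 ring = −(12/66)·1 = -2/11
totals (row 1 + row 2): sun 0 + 1 = 1, ring 0 + (-2/11) = -2/11, arm 0 + 0 = 0
asked cell (total, ring) = -2/11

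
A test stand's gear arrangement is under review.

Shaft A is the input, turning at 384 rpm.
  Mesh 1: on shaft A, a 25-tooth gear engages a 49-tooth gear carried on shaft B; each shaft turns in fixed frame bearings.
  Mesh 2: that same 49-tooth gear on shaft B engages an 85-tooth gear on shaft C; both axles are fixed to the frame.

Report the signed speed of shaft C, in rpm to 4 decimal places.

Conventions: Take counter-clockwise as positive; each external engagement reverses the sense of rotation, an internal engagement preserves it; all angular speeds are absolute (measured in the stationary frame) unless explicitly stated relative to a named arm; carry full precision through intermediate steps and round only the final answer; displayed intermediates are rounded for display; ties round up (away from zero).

recognized (3 fixed axles, 2 meshes): fixed-axis compound train
mesh 1 [25T→49T]: ω = 384.0000×25/49 = 195.9184 rpm, sense flips to −
mesh 2 [49T→85T]: ω = 195.9184×49/85 = 112.9412 rpm, sense flips to +
signed output speed = +112.9412 rpm

+112.9412 rpm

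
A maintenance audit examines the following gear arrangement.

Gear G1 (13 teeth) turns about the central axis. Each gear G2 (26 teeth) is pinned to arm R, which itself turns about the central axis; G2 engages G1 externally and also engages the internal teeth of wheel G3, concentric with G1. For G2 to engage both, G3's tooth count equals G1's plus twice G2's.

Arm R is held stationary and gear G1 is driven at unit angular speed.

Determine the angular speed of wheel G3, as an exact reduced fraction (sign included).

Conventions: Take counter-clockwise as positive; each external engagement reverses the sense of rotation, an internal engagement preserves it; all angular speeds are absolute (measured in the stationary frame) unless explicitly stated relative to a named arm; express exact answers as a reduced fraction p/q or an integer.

-1/5

recognized (axles ride arm R): planetary set, 13/26/65 teeth
ring teeth: 13 + 2·26 = 65
13(ω_sun−ω_arm) = −65(ω_ring−ω_arm),  ω_arm = 0, ω_sun = 1
ω_ring = 0 − (13/65)(1−0) = -1/5
exact speed ratio = -1/5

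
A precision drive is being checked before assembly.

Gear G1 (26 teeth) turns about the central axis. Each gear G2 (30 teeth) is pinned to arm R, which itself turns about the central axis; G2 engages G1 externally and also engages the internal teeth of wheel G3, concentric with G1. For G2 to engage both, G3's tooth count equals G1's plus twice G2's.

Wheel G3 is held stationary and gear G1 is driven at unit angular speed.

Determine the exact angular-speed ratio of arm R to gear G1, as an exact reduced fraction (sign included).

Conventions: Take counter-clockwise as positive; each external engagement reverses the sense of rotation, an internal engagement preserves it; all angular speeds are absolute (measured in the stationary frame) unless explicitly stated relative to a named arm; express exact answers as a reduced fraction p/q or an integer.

class = planetary set [G3 = 26+2·30 = 86; Willis about the carrier]
ring teeth: 26 + 2·30 = 86
26(ω_sun−ω_arm) = −86(ω_ring−ω_arm),  ω_ring = 0, ω_sun = 1
26(1−ω_arm) = −86(0−ω_arm)  ⇒  112·ω_arm = 26  ⇒  ω_arm = 13/56
ω_out/ω_in = 13/56

13/56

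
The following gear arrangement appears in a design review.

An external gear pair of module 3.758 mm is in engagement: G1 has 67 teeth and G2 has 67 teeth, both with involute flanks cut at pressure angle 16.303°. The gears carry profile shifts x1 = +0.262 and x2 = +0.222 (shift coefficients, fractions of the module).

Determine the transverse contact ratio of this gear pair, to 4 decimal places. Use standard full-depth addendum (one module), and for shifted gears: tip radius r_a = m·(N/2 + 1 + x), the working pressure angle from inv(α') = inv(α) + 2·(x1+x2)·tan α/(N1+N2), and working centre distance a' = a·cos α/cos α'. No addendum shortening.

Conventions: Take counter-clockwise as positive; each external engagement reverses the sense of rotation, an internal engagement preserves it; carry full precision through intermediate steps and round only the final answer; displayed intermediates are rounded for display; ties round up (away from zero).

1.9618

single-mesh involute tooth geometry (67T engaging 67T at module 3.758)
base radii: r_b1 = 120.830917, r_b2 = 120.830917
tip radii: r_a1 = 130.635596, r_a2 = 130.485276
inv(α') = inv(16.303°) + 2·(+0.262+0.222)·tan α/(67+67) = 0.01004910  ⇒  α' = 17.60476°
a' = a·cos α / cos α' = 251.7860·cos 16.303°/cos 17.60476° = 253.536055
action lengths: √(r_a1²−r_b1²) = 49.654288, √(r_a2²−r_b2²) = 49.257453
base pitch p_b = π·m·cos α = 11.331389
CR = (49.654288 + 49.257453 − 253.536055·sin 17.60476°)/11.331389 = 1.961808
contact ratio ≈ 1.9618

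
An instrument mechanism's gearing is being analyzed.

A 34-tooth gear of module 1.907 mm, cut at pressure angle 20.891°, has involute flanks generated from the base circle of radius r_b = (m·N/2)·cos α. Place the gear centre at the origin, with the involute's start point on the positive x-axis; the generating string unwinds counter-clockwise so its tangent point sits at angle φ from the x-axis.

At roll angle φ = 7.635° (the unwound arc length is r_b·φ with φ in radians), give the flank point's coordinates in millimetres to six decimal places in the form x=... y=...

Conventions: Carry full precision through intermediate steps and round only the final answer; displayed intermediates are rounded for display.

topology: single-mesh involute geometry — m = 1.907, N = 34
pitch radius r_p = m·N/2 = 1.907·34/2 = 32.419000
base radius r_b = r_p·cos α = 32.419000·cos 20.891° = 30.287791
roll angle φ = 7.635° = 0.13325589 rad
x = r_b·(cos φ + φ·sin φ) = 30.555511
y = r_b·(sin φ − φ·cos φ) = 0.023847

x=30.555511 y=0.023847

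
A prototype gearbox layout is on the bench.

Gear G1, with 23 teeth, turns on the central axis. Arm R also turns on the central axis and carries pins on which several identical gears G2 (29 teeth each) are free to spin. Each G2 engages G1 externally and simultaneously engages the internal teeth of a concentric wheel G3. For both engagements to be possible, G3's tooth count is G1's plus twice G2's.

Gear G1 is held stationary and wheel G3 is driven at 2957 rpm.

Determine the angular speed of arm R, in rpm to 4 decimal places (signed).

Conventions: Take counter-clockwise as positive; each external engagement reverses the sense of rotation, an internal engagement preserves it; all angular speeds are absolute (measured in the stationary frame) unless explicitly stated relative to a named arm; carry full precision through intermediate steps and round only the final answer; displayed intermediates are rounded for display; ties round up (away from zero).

topology: planetary set — G1 23T / G2 29T / G3 81T, arm = carrier (Willis)
normalise by the input: solve with ω_ring = 1, then scale by 2957 rpm
ring teeth: 23 + 2·29 = 81
23(ω_sun−ω_arm) = −81(ω_ring−ω_arm),  ω_sun = 0, ω_ring = 1
23(0−ω_arm) = −81(1−ω_arm)  ⇒  104·ω_arm = 81  ⇒  ω_arm = 81/104
scale: ω_arm = 81/104 × 2957 rpm = +2303.0481 rpm

+2303.0481 rpm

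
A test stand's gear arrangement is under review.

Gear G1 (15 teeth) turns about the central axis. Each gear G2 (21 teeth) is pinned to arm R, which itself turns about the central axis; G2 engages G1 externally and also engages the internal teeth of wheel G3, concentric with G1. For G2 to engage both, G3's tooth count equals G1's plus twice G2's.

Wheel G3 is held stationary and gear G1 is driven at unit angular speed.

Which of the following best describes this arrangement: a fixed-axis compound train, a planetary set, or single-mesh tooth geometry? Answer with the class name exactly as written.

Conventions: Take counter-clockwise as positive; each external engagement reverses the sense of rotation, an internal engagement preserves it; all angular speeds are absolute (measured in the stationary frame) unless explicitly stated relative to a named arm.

planetary set

planetary set (15T centre, 21T on arm, 57T internal) — Willis relation
classification: planetary set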